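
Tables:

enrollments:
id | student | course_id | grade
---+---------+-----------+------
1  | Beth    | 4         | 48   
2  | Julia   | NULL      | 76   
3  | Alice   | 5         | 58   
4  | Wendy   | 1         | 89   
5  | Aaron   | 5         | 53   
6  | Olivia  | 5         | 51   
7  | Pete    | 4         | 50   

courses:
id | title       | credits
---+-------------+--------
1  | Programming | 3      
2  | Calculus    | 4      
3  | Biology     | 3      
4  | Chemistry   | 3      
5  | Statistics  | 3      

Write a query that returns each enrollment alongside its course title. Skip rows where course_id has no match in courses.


INNER JOIN keeps only enrollments rows whose course_id matches an id in courses. Walk through each enrollment:
  - enrollment 1 (Beth): course_id=4 -> matches Chemistry
  - enrollment 2 (Julia): course_id=NULL, no match -> dropped
  - enrollment 3 (Alice): course_id=5 -> matches Statistics
  - enrollment 4 (Wendy): course_id=1 -> matches Programming
  - enrollment 5 (Aaron): course_id=5 -> matches Statistics
  - enrollment 6 (Olivia): course_id=5 -> matches Statistics
  - enrollment 7 (Pete): course_id=4 -> matches Chemistry
So 1 of 7 rows is dropped.

SQL:
SELECT a.student, b.title AS course
FROM enrollments a
INNER JOIN courses b ON a.course_id = b.id

Result:
student | course     
--------+------------
Beth    | Chemistry  
Alice   | Statistics 
Wendy   | Programming
Aaron   | Statistics 
Olivia  | Statistics 
Pete    | Chemistry  


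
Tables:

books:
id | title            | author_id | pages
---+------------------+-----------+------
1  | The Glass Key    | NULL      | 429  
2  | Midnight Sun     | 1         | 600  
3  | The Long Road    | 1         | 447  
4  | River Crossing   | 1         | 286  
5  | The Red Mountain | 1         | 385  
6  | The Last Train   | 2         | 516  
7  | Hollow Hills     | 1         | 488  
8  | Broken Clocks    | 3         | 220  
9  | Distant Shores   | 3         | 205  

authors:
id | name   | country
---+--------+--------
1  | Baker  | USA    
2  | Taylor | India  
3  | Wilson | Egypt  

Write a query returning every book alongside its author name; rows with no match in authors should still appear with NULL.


LEFT JOIN keeps every row from books (the left table); where author_id has no match in authors, the author columns become NULL. Walk through each book:
  - book 1 (The Glass Key): author_id=NULL, no match -> kept with NULL
  - book 2 (Midnight Sun): author_id=1 -> matches Baker
  - book 3 (The Long Road): author_id=1 -> matches Baker
  - book 4 (River Crossing): author_id=1 -> matches Baker
  - book 5 (The Red Mountain): author_id=1 -> matches Baker
  - book 6 (The Last Train): author_id=2 -> matches Taylor
  - book 7 (Hollow Hills): author_id=1 -> matches Baker
  - book 8 (Broken Clocks): author_id=3 -> matches Wilson
  - book 9 (Distant Shores): author_id=3 -> matches Wilson
All 9 rows appear; 1 has NULL author.

SQL:
SELECT a.title, b.name AS author
FROM books a
LEFT JOIN authors b ON a.author_id = b.id

Result:
title            | author
-----------------+-------
The Glass Key    | NULL  
Midnight Sun     | Baker 
The Long Road    | Baker 
River Crossing   | Baker 
The Red Mountain | Baker 
The Last Train   | Taylor
Hollow Hills     | Baker 
Broken Clocks    | Wilson
Distant Shores   | Wilson


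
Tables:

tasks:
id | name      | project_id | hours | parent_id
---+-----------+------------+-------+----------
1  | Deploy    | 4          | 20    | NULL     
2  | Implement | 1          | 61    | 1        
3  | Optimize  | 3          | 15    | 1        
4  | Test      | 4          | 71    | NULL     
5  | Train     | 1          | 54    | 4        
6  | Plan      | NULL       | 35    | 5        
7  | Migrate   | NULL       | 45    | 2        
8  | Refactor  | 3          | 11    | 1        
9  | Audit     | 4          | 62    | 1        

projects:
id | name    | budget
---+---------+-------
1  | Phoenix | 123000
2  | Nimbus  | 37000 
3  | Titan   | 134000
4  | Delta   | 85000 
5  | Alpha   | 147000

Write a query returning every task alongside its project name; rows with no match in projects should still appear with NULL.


LEFT JOIN keeps every row from tasks (the left table); where project_id has no match in projects, the project columns become NULL. Walk through each task:
  - task 1 (Deploy): project_id=4 -> matches Delta
  - task 2 (Implement): project_id=1 -> matches Phoenix
  - task 3 (Optimize): project_id=3 -> matches Titan
  - task 4 (Test): project_id=4 -> matches Delta
  - task 5 (Train): project_id=1 -> matches Phoenix
  - task 6 (Plan): project_id=NULL, no match -> kept with NULL
  - task 7 (Migrate): project_id=NULL, no match -> kept with NULL
  - task 8 (Refactor): project_id=3 -> matches Titan
  - task 9 (Audit): project_id=4 -> matches Delta
All 9 rows appear; 2 have NULL project.

SQL:
SELECT a.name, b.name AS project
FROM tasks a
LEFT JOIN projects b ON a.project_id = b.id

Result:
name      | project
----------+--------
Deploy    | Delta  
Implement | Phoenix
Optimize  | Titan  
Test      | Delta  
Train     | Phoenix
Plan      | NULL   
Migrate   | NULL   
Refactor  | Titan  
Audit     | Delta  


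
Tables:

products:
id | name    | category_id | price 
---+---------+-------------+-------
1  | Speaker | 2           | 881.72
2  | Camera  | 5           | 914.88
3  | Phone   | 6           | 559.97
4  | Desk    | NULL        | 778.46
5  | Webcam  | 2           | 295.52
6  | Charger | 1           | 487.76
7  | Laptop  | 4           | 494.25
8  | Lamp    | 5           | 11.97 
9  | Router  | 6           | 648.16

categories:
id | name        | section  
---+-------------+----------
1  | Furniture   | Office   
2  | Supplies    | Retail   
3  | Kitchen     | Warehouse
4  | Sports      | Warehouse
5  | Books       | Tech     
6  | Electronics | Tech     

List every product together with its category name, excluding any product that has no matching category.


INNER JOIN keeps only products rows whose category_id matches an id in categories. Walk through each product:
  - product 1 (Speaker): category_id=2 -> matches Supplies
  - product 2 (Camera): category_id=5 -> matches Books
  - product 3 (Phone): category_id=6 -> matches Electronics
  - product 4 (Desk): category_id=NULL, no match -> dropped
  - product 5 (Webcam): category_id=2 -> matches Supplies
  - product 6 (Charger): category_id=1 -> matches Furniture
  - product 7 (Laptop): category_id=4 -> matches Sports
  - product 8 (Lamp): category_id=5 -> matches Books
  - product 9 (Router): category_id=6 -> matches Electronics
So 1 of 9 rows is dropped.

SQL:
SELECT a.name, b.name AS category
FROM products a
INNER JOIN categories b ON a.category_id = b.id

Result:
name    | category   
--------+------------
Speaker | Supplies   
Camera  | Books      
Phone   | Electronics
Webcam  | Supplies   
Charger | Furniture  
Laptop  | Sports     
Lamp    | Books      
Router  | Electronics


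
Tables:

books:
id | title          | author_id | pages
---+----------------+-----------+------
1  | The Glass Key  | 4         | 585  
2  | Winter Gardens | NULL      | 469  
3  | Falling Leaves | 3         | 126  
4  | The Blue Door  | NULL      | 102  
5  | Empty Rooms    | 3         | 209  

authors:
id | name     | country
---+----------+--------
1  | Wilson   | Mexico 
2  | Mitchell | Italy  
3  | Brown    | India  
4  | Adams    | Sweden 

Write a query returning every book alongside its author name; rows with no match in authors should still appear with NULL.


LEFT JOIN keeps every row from books (the left table); where author_id has no match in authors, the author columns become NULL. Walk through each book:
  - book 1 (The Glass Key): author_id=4 -> matches Adams
  - book 2 (Winter Gardens): author_id=NULL, no match -> kept with NULL
  - book 3 (Falling Leaves): author_id=3 -> matches Brown
  - book 4 (The Blue Door): author_id=NULL, no match -> kept with NULL
  - book 5 (Empty Rooms): author_id=3 -> matches Brown
All 5 rows appear; 2 have NULL author.

SQL:
SELECT a.title, b.name AS author
FROM books a
LEFT JOIN authors b ON a.author_id = b.id

Result:
title          | author
---------------+-------
The Glass Key  | Adams 
Winter Gardens | NULL  
Falling Leaves | Brown 
The Blue Door  | NULL  
Empty Rooms    | Brown 


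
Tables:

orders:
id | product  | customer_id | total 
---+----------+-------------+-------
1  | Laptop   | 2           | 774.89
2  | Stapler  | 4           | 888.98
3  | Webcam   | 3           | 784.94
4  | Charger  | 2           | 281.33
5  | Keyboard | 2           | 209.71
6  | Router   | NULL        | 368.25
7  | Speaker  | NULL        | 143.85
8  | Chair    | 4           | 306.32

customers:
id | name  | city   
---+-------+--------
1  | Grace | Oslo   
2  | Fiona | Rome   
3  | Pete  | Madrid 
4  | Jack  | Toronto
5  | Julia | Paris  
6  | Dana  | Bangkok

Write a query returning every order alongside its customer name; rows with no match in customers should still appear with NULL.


LEFT JOIN keeps every row from orders (the left table); where customer_id has no match in customers, the customer columns become NULL. Walk through each order:
  - order 1 (Laptop): customer_id=2 -> matches Fiona
  - order 2 (Stapler): customer_id=4 -> matches Jack
  - order 3 (Webcam): customer_id=3 -> matches Pete
  - order 4 (Charger): customer_id=2 -> matches Fiona
  - order 5 (Keyboard): customer_id=2 -> matches Fiona
  - order 6 (Router): customer_id=NULL, no match -> kept with NULL
  - order 7 (Speaker): customer_id=NULL, no match -> kept with NULL
  - order 8 (Chair): customer_id=4 -> matches Jack
All 8 rows appear; 2 have NULL customer.

SQL:
SELECT a.product, b.name AS customer
FROM orders a
LEFT JOIN customers b ON a.customer_id = b.id

Result:
product  | customer
---------+---------
Laptop   | Fiona   
Stapler  | Jack    
Webcam   | Pete    
Charger  | Fiona   
Keyboard | Fiona   
Router   | NULL    
Speaker  | NULL    
Chair    | Jack    


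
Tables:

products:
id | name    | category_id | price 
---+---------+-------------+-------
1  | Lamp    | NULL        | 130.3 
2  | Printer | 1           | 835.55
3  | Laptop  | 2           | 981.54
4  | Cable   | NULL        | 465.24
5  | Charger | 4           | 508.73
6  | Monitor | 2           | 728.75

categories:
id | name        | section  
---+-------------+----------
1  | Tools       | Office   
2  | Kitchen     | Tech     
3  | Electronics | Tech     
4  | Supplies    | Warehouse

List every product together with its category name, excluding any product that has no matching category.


INNER JOIN keeps only products rows whose category_id matches an id in categories. Walk through each product:
  - product 1 (Lamp): category_id=NULL, no match -> dropped
  - product 2 (Printer): category_id=1 -> matches Tools
  - product 3 (Laptop): category_id=2 -> matches Kitchen
  - product 4 (Cable): category_id=NULL, no match -> dropped
  - product 5 (Charger): category_id=4 -> matches Supplies
  - product 6 (Monitor): category_id=2 -> matches Kitchen
So 2 of 6 rows are dropped.

SQL:
SELECT a.name, b.name AS category
FROM products a
INNER JOIN categories b ON a.category_id = b.id

Result:
name    | category
--------+---------
Printer | Tools   
Laptop  | Kitchen 
Charger | Supplies
Monitor | Kitchen 


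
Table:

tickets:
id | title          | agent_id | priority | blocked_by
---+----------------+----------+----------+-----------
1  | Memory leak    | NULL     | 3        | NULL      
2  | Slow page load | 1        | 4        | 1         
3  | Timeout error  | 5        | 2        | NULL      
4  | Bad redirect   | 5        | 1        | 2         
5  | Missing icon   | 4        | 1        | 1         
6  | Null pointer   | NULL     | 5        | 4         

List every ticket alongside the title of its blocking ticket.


This is a self-join: tickets is joined to a second copy of itself, matching each row's blocked_by to another row's id. Use LEFT JOIN so rows with blocked_by=NULL are kept.
  - ticket 1 (Memory leak): blocked_by=NULL -> NULL
  - ticket 2 (Slow page load): blocked_by=1 -> Memory leak
  - ticket 3 (Timeout error): blocked_by=NULL -> NULL
  - ticket 4 (Bad redirect): blocked_by=2 -> Slow page load
  - ticket 5 (Missing icon): blocked_by=1 -> Memory leak
  - ticket 6 (Null pointer): blocked_by=4 -> Bad redirect

SQL:
SELECT a.title AS item, b.title AS blocked_by
FROM tickets a
LEFT JOIN tickets b ON a.blocked_by = b.id

Result:
item           | blocked_by    
---------------+---------------
Memory leak    | NULL          
Slow page load | Memory leak   
Timeout error  | NULL          
Bad redirect   | Slow page load
Missing icon   | Memory leak   
Null pointer   | Bad redirect  


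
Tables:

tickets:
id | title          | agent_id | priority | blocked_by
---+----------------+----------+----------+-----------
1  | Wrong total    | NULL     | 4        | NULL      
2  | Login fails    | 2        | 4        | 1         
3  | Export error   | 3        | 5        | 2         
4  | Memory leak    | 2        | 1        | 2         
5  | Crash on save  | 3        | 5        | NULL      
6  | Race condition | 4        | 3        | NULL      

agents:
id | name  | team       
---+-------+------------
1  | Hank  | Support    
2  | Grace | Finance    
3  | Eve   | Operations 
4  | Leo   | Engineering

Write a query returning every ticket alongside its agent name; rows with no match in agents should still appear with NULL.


LEFT JOIN keeps every row from tickets (the left table); where agent_id has no match in agents, the agent columns become NULL. Walk through each ticket:
  - ticket 1 (Wrong total): agent_id=NULL, no match -> kept with NULL
  - ticket 2 (Login fails): agent_id=2 -> matches Grace
  - ticket 3 (Export error): agent_id=3 -> matches Eve
  - ticket 4 (Memory leak): agent_id=2 -> matches Grace
  - ticket 5 (Crash on save): agent_id=3 -> matches Eve
  - ticket 6 (Race condition): agent_id=4 -> matches Leo
All 6 rows appear; 1 has NULL agent.

SQL:
SELECT a.title, b.name AS agent
FROM tickets a
LEFT JOIN agents b ON a.agent_id = b.id

Result:
title          | agent
---------------+------
Wrong total    | NULL 
Login fails    | Grace
Export error   | Eve  
Memory leak    | Grace
Crash on save  | Eve  
Race condition | Leo  


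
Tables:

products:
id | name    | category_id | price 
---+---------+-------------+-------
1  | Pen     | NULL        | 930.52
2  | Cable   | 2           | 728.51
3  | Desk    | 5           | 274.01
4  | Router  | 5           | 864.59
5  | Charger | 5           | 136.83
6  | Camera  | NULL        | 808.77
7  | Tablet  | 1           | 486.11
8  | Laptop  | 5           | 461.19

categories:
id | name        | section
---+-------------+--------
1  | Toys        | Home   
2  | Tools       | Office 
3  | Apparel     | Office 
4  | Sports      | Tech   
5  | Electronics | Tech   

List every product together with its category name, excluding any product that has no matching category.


INNER JOIN keeps only products rows whose category_id matches an id in categories. Walk through each product:
  - product 1 (Pen): category_id=NULL, no match -> dropped
  - product 2 (Cable): category_id=2 -> matches Tools
  - product 3 (Desk): category_id=5 -> matches Electronics
  - product 4 (Router): category_id=5 -> matches Electronics
  - product 5 (Charger): category_id=5 -> matches Electronics
  - product 6 (Camera): category_id=NULL, no match -> dropped
  - product 7 (Tablet): category_id=1 -> matches Toys
  - product 8 (Laptop): category_id=5 -> matches Electronics
So 2 of 8 rows are dropped.

SQL:
SELECT a.name, b.name AS category
FROM products a
INNER JOIN categories b ON a.category_id = b.id

Result:
name    | category   
--------+------------
Cable   | Tools      
Desk    | Electronics
Router  | Electronics
Charger | Electronics
Tablet  | Toys       
Laptop  | Electronics


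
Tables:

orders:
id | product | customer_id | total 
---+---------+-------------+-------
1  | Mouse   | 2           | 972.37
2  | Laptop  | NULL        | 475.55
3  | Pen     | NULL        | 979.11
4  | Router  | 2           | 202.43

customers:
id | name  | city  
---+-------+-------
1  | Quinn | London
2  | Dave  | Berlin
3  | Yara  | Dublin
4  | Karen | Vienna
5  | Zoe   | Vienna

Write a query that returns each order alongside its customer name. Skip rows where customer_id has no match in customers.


INNER JOIN keeps only orders rows whose customer_id matches an id in customers. Walk through each order:
  - order 1 (Mouse): customer_id=2 -> matches Dave
  - order 2 (Laptop): customer_id=NULL, no match -> dropped
  - order 3 (Pen): customer_id=NULL, no match -> dropped
  - order 4 (Router): customer_id=2 -> matches Dave
So 2 of 4 rows are dropped.

SQL:
SELECT a.product, b.name AS customer
FROM orders a
INNER JOIN customers b ON a.customer_id = b.id

Result:
product | customer
--------+---------
Mouse   | Dave    
Router  | Dave    


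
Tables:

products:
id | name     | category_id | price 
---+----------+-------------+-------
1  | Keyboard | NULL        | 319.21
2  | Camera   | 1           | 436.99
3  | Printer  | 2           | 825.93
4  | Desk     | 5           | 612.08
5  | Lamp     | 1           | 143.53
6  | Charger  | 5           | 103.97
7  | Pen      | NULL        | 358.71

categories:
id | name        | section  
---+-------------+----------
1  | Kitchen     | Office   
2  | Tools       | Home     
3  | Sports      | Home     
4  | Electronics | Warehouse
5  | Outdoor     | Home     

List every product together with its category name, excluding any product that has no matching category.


INNER JOIN keeps only products rows whose category_id matches an id in categories. Walk through each product:
  - product 1 (Keyboard): category_id=NULL, no match -> dropped
  - product 2 (Camera): category_id=1 -> matches Kitchen
  - product 3 (Printer): category_id=2 -> matches Tools
  - product 4 (Desk): category_id=5 -> matches Outdoor
  - product 5 (Lamp): category_id=1 -> matches Kitchen
  - product 6 (Charger): category_id=5 -> matches Outdoor
  - product 7 (Pen): category_id=NULL, no match -> dropped
So 2 of 7 rows are dropped.

SQL:
SELECT a.name, b.name AS category
FROM products a
INNER JOIN categories b ON a.category_id = b.id

Result:
name    | category
--------+---------
Camera  | Kitchen 
Printer | Tools   
Desk    | Outdoor 
Lamp    | Kitchen 
Charger | Outdoor 


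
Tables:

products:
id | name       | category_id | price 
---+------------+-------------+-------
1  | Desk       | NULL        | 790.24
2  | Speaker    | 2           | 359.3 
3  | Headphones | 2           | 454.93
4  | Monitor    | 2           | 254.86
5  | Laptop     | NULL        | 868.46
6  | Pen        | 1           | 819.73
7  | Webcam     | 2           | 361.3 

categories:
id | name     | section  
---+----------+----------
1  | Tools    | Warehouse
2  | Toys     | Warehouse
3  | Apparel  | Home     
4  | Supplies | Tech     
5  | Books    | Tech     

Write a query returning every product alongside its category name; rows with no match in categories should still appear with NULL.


LEFT JOIN keeps every row from products (the left table); where category_id has no match in categories, the category columns become NULL. Walk through each product:
  - product 1 (Desk): category_id=NULL, no match -> kept with NULL
  - product 2 (Speaker): category_id=2 -> matches Toys
  - product 3 (Headphones): category_id=2 -> matches Toys
  - product 4 (Monitor): category_id=2 -> matches Toys
  - product 5 (Laptop): category_id=NULL, no match -> kept with NULL
  - product 6 (Pen): category_id=1 -> matches Tools
  - product 7 (Webcam): category_id=2 -> matches Toys
All 7 rows appear; 2 have NULL category.

SQL:
SELECT a.name, b.name AS category
FROM products a
LEFT JOIN categories b ON a.category_id = b.id

Result:
name       | category
-----------+---------
Desk       | NULL    
Speaker    | Toys    
Headphones | Toys    
Monitor    | Toys    
Laptop     | NULL    
Pen        | Tools   
Webcam     | Toys    


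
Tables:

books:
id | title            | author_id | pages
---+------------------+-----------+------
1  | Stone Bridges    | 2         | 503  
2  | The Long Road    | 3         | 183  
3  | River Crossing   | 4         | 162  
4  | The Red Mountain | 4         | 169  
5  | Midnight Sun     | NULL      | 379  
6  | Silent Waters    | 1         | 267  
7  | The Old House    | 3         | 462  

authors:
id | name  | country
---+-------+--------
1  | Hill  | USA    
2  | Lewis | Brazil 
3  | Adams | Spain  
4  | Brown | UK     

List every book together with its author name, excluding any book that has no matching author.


INNER JOIN keeps only books rows whose author_id matches an id in authors. Walk through each book:
  - book 1 (Stone Bridges): author_id=2 -> matches Lewis
  - book 2 (The Long Road): author_id=3 -> matches Adams
  - book 3 (River Crossing): author_id=4 -> matches Brown
  - book 4 (The Red Mountain): author_id=4 -> matches Brown
  - book 5 (Midnight Sun): author_id=NULL, no match -> dropped
  - book 6 (Silent Waters): author_id=1 -> matches Hill
  - book 7 (The Old House): author_id=3 -> matches Adams
So 1 of 7 rows is dropped.

SQL:
SELECT a.title, b.name AS author
FROM books a
INNER JOIN authors b ON a.author_id = b.id

Result:
title            | author
-----------------+-------
Stone Bridges    | Lewis 
The Long Road    | Adams 
River Crossing   | Brown 
The Red Mountain | Brown 
Silent Waters    | Hill  
The Old House    | Adams 


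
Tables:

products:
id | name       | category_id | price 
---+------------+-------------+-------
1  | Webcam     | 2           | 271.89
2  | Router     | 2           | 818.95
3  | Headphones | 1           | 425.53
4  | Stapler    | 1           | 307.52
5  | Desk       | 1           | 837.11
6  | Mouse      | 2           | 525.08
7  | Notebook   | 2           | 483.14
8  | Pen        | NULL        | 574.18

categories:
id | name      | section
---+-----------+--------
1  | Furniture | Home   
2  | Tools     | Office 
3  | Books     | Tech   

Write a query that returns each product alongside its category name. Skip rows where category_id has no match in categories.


INNER JOIN keeps only products rows whose category_id matches an id in categories. Walk through each product:
  - product 1 (Webcam): category_id=2 -> matches Tools
  - product 2 (Router): category_id=2 -> matches Tools
  - product 3 (Headphones): category_id=1 -> matches Furniture
  - product 4 (Stapler): category_id=1 -> matches Furniture
  - product 5 (Desk): category_id=1 -> matches Furniture
  - product 6 (Mouse): category_id=2 -> matches Tools
  - product 7 (Notebook): category_id=2 -> matches Tools
  - product 8 (Pen): category_id=NULL, no match -> dropped
So 1 of 8 rows is dropped.

SQL:
SELECT a.name, b.name AS category
FROM products a
INNER JOIN categories b ON a.category_id = b.id

Result:
name       | category 
-----------+----------
Webcam     | Tools    
Router     | Tools    
Headphones | Furniture
Stapler    | Furniture
Desk       | Furniture
Mouse      | Tools    
Notebook   | Tools    


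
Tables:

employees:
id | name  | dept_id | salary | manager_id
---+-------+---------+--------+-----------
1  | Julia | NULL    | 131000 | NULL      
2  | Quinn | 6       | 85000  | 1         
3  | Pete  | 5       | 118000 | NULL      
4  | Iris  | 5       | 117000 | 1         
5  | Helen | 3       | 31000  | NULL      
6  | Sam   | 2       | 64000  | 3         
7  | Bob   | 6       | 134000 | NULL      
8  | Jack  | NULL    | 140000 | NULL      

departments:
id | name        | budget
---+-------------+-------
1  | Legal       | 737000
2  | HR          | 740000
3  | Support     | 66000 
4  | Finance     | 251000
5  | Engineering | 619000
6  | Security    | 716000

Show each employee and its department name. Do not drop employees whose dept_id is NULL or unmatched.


LEFT JOIN keeps every row from employees (the left table); where dept_id has no match in departments, the department columns become NULL. Walk through each employee:
  - employee 1 (Julia): dept_id=NULL, no match -> kept with NULL
  - employee 2 (Quinn): dept_id=6 -> matches Security
  - employee 3 (Pete): dept_id=5 -> matches Engineering
  - employee 4 (Iris): dept_id=5 -> matches Engineering
  - employee 5 (Helen): dept_id=3 -> matches Support
  - employee 6 (Sam): dept_id=2 -> matches HR
  - employee 7 (Bob): dept_id=6 -> matches Security
  - employee 8 (Jack): dept_id=NULL, no match -> kept with NULL
All 8 rows appear; 2 have NULL department.

SQL:
SELECT a.name, b.name AS department
FROM employees a
LEFT JOIN departments b ON a.dept_id = b.id

Result:
name  | department 
------+------------
Julia | NULL       
Quinn | Security   
Pete  | Engineering
Iris  | Engineering
Helen | Support    
Sam   | HR         
Bob   | Security   
Jack  | NULL       


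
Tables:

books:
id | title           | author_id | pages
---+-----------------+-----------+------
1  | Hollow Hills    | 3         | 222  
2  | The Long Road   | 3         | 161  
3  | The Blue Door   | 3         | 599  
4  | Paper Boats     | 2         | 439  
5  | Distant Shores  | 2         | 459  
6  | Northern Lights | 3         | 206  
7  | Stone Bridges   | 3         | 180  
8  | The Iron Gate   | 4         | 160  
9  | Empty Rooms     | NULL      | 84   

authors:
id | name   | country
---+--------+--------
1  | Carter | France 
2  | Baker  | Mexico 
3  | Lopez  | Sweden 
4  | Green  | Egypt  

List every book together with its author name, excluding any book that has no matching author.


INNER JOIN keeps only books rows whose author_id matches an id in authors. Walk through each book:
  - book 1 (Hollow Hills): author_id=3 -> matches Lopez
  - book 2 (The Long Road): author_id=3 -> matches Lopez
  - book 3 (The Blue Door): author_id=3 -> matches Lopez
  - book 4 (Paper Boats): author_id=2 -> matches Baker
  - book 5 (Distant Shores): author_id=2 -> matches Baker
  - book 6 (Northern Lights): author_id=3 -> matches Lopez
  - book 7 (Stone Bridges): author_id=3 -> matches Lopez
  - book 8 (The Iron Gate): author_id=4 -> matches Green
  - book 9 (Empty Rooms): author_id=NULL, no match -> dropped
So 1 of 9 rows is dropped.

SQL:
SELECT a.title, b.name AS author
FROM books a
INNER JOIN authors b ON a.author_id = b.id

Result:
title           | author
----------------+-------
Hollow Hills    | Lopez 
The Long Road   | Lopez 
The Blue Door   | Lopez 
Paper Boats     | Baker 
Distant Shores  | Baker 
Northern Lights | Lopez 
Stone Bridges   | Lopez 
The Iron Gate   | Green 


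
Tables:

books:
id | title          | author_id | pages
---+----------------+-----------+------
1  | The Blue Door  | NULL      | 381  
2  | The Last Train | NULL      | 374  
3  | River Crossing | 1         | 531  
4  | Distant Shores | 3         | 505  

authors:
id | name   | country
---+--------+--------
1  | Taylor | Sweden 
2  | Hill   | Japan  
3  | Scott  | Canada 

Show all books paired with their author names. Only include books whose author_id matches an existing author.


INNER JOIN keeps only books rows whose author_id matches an id in authors. Walk through each book:
  - book 1 (The Blue Door): author_id=NULL, no match -> dropped
  - book 2 (The Last Train): author_id=NULL, no match -> dropped
  - book 3 (River Crossing): author_id=1 -> matches Taylor
  - book 4 (Distant Shores): author_id=3 -> matches Scott
So 2 of 4 rows are dropped.

SQL:
SELECT a.title, b.name AS author
FROM books a
INNER JOIN authors b ON a.author_id = b.id

Result:
title          | author
---------------+-------
River Crossing | Taylor
Distant Shores | Scott 


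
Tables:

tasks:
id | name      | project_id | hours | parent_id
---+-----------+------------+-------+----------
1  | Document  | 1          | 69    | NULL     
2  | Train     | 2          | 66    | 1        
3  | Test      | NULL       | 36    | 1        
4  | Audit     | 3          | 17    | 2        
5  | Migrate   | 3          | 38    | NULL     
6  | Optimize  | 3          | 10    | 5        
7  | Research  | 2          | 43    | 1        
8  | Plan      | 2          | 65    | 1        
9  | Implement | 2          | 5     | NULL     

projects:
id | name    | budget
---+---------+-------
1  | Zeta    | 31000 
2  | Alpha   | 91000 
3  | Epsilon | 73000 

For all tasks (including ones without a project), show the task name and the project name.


LEFT JOIN keeps every row from tasks (the left table); where project_id has no match in projects, the project columns become NULL. Walk through each task:
  - task 1 (Document): project_id=1 -> matches Zeta
  - task 2 (Train): project_id=2 -> matches Alpha
  - task 3 (Test): project_id=NULL, no match -> kept with NULL
  - task 4 (Audit): project_id=3 -> matches Epsilon
  - task 5 (Migrate): project_id=3 -> matches Epsilon
  - task 6 (Optimize): project_id=3 -> matches Epsilon
  - task 7 (Research): project_id=2 -> matches Alpha
  - task 8 (Plan): project_id=2 -> matches Alpha
  - task 9 (Implement): project_id=2 -> matches Alpha
All 9 rows appear; 1 has NULL project.

SQL:
SELECT a.name, b.name AS project
FROM tasks a
LEFT JOIN projects b ON a.project_id = b.id

Result:
name      | project
----------+--------
Document  | Zeta   
Train     | Alpha  
Test      | NULL   
Audit     | Epsilon
Migrate   | Epsilon
Optimize  | Epsilon
Research  | Alpha  
Plan      | Alpha  
Implement | Alpha  


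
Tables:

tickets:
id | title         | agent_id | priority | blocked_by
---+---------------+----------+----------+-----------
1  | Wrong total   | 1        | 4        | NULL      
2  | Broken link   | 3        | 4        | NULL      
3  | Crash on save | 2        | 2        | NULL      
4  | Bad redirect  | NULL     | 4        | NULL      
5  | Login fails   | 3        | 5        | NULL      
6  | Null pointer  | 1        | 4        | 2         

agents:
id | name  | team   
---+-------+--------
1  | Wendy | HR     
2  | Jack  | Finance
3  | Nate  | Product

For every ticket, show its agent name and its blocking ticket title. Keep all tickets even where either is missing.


Two LEFT JOINs from the same base table tickets: one to agents via agent_id, one to tickets itself via blocked_by. Both are LEFT so every ticket is preserved.
Match against agents:
  - ticket 1 (Wrong total): agent_id=1 -> matches Wendy
  - ticket 2 (Broken link): agent_id=3 -> matches Nate
  - ticket 3 (Crash on save): agent_id=2 -> matches Jack
  - ticket 4 (Bad redirect): agent_id=NULL, no match -> kept with NULL
  - ticket 5 (Login fails): agent_id=3 -> matches Nate
  - ticket 6 (Null pointer): agent_id=1 -> matches Wendy
Match against tickets (self):
  - ticket 1 (Wrong total): blocked_by=NULL -> NULL
  - ticket 2 (Broken link): blocked_by=NULL -> NULL
  - ticket 3 (Crash on save): blocked_by=NULL -> NULL
  - ticket 4 (Bad redirect): blocked_by=NULL -> NULL
  - ticket 5 (Login fails): blocked_by=NULL -> NULL
  - ticket 6 (Null pointer): blocked_by=2 -> Broken link

SQL:
SELECT a.title, b.name AS agent, c.title AS blocked_by
FROM tickets a
LEFT JOIN agents b ON a.agent_id = b.id
LEFT JOIN tickets c ON a.blocked_by = c.id

Result:
title         | agent | blocked_by 
--------------+-------+------------
Wrong total   | Wendy | NULL       
Broken link   | Nate  | NULL       
Crash on save | Jack  | NULL       
Bad redirect  | NULL  | NULL       
Login fails   | Nate  | NULL       
Null pointer  | Wendy | Broken link


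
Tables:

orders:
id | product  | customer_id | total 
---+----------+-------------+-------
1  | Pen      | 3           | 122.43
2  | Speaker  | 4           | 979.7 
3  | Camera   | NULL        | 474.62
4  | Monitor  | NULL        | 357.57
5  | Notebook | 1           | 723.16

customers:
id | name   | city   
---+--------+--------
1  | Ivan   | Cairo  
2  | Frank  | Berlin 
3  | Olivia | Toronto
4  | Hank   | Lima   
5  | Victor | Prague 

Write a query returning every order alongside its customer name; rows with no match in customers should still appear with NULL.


LEFT JOIN keeps every row from orders (the left table); where customer_id has no match in customers, the customer columns become NULL. Walk through each order:
  - order 1 (Pen): customer_id=3 -> matches Olivia
  - order 2 (Speaker): customer_id=4 -> matches Hank
  - order 3 (Camera): customer_id=NULL, no match -> kept with NULL
  - order 4 (Monitor): customer_id=NULL, no match -> kept with NULL
  - order 5 (Notebook): customer_id=1 -> matches Ivan
All 5 rows appear; 2 have NULL customer.

SQL:
SELECT a.product, b.name AS customer
FROM orders a
LEFT JOIN customers b ON a.customer_id = b.id

Result:
product  | customer
---------+---------
Pen      | Olivia  
Speaker  | Hank    
Camera   | NULL    
Monitor  | NULL    
Notebook | Ivan    


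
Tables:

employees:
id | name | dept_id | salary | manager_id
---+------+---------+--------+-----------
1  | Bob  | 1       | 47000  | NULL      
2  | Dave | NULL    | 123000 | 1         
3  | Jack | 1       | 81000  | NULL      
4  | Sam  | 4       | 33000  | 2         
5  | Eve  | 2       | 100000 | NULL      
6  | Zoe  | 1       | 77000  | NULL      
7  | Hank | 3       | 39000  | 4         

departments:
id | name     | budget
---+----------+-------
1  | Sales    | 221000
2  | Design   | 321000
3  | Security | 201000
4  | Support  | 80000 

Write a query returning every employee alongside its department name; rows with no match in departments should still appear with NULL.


LEFT JOIN keeps every row from employees (the left table); where dept_id has no match in departments, the department columns become NULL. Walk through each employee:
  - employee 1 (Bob): dept_id=1 -> matches Sales
  - employee 2 (Dave): dept_id=NULL, no match -> kept with NULL
  - employee 3 (Jack): dept_id=1 -> matches Sales
  - employee 4 (Sam): dept_id=4 -> matches Support
  - employee 5 (Eve): dept_id=2 -> matches Design
  - employee 6 (Zoe): dept_id=1 -> matches Sales
  - employee 7 (Hank): dept_id=3 -> matches Security
All 7 rows appear; 1 has NULL department.

SQL:
SELECT a.name, b.name AS department
FROM employees a
LEFT JOIN departments b ON a.dept_id = b.id

Result:
name | department
-----+-----------
Bob  | Sales     
Dave | NULL      
Jack | Sales     
Sam  | Support   
Eve  | Design    
Zoe  | Sales     
Hank | Security  


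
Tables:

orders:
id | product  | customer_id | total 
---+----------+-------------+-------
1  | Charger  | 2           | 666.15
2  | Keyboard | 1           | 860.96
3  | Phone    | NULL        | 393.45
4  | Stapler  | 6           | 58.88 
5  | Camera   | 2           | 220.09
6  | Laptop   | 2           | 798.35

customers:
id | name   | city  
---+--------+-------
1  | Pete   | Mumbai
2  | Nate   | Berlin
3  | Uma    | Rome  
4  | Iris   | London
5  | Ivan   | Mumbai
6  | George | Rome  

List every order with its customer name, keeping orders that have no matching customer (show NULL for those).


LEFT JOIN keeps every row from orders (the left table); where customer_id has no match in customers, the customer columns become NULL. Walk through each order:
  - order 1 (Charger): customer_id=2 -> matches Nate
  - order 2 (Keyboard): customer_id=1 -> matches Pete
  - order 3 (Phone): customer_id=NULL, no match -> kept with NULL
  - order 4 (Stapler): customer_id=6 -> matches George
  - order 5 (Camera): customer_id=2 -> matches Nate
  - order 6 (Laptop): customer_id=2 -> matches Nate
All 6 rows appear; 1 has NULL customer.

SQL:
SELECT a.product, b.name AS customer
FROM orders a
LEFT JOIN customers b ON a.customer_id = b.id

Result:
product  | customer
---------+---------
Charger  | Nate    
Keyboard | Pete    
Phone    | NULL    
Stapler  | George  
Camera   | Nate    
Laptop   | Nate    


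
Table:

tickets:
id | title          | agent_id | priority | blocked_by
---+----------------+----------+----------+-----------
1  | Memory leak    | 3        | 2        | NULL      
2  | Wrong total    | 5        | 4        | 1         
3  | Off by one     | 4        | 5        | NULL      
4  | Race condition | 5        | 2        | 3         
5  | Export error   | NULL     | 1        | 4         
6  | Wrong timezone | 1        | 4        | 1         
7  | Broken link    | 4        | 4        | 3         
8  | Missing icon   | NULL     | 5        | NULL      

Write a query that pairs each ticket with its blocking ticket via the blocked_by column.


This is a self-join: tickets is joined to a second copy of itself, matching each row's blocked_by to another row's id. Use LEFT JOIN so rows with blocked_by=NULL are kept.
  - ticket 1 (Memory leak): blocked_by=NULL -> NULL
  - ticket 2 (Wrong total): blocked_by=1 -> Memory leak
  - ticket 3 (Off by one): blocked_by=NULL -> NULL
  - ticket 4 (Race condition): blocked_by=3 -> Off by one
  - ticket 5 (Export error): blocked_by=4 -> Race condition
  - ticket 6 (Wrong timezone): blocked_by=1 -> Memory leak
  - ticket 7 (Broken link): blocked_by=3 -> Off by one
  - ticket 8 (Missing icon): blocked_by=NULL -> NULL

SQL:
SELECT a.title AS item, b.title AS blocked_by
FROM tickets a
LEFT JOIN tickets b ON a.blocked_by = b.id

Result:
item           | blocked_by    
---------------+---------------
Memory leak    | NULL          
Wrong total    | Memory leak   
Off by one     | NULL          
Race condition | Off by one    
Export error   | Race condition
Wrong timezone | Memory leak   
Broken link    | Off by one    
Missing icon   | NULL          


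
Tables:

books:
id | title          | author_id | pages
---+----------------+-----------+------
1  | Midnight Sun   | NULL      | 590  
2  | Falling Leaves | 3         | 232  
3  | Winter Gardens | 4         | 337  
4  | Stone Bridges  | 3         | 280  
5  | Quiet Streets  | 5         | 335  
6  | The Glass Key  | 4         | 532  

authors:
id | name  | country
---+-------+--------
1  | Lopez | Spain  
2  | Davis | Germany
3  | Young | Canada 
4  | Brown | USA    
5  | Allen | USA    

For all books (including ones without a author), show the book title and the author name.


LEFT JOIN keeps every row from books (the left table); where author_id has no match in authors, the author columns become NULL. Walk through each book:
  - book 1 (Midnight Sun): author_id=NULL, no match -> kept with NULL
  - book 2 (Falling Leaves): author_id=3 -> matches Young
  - book 3 (Winter Gardens): author_id=4 -> matches Brown
  - book 4 (Stone Bridges): author_id=3 -> matches Young
  - book 5 (Quiet Streets): author_id=5 -> matches Allen
  - book 6 (The Glass Key): author_id=4 -> matches Brown
All 6 rows appear; 1 has NULL author.

SQL:
SELECT a.title, b.name AS author
FROM books a
LEFT JOIN authors b ON a.author_id = b.id

Result:
title          | author
---------------+-------
Midnight Sun   | NULL  
Falling Leaves | Young 
Winter Gardens | Brown 
Stone Bridges  | Young 
Quiet Streets  | Allen 
The Glass Key  | Brown 


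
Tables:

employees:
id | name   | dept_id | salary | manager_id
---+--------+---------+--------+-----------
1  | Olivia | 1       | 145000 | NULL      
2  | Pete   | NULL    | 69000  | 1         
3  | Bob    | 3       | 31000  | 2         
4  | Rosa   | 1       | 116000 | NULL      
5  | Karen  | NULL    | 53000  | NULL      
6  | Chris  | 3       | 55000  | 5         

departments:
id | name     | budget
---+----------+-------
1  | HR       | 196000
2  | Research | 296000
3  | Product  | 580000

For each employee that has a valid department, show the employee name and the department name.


INNER JOIN keeps only employees rows whose dept_id matches an id in departments. Walk through each employee:
  - employee 1 (Olivia): dept_id=1 -> matches HR
  - employee 2 (Pete): dept_id=NULL, no match -> dropped
  - employee 3 (Bob): dept_id=3 -> matches Product
  - employee 4 (Rosa): dept_id=1 -> matches HR
  - employee 5 (Karen): dept_id=NULL, no match -> dropped
  - employee 6 (Chris): dept_id=3 -> matches Product
So 2 of 6 rows are dropped.

SQL:
SELECT a.name, b.name AS department
FROM employees a
INNER JOIN departments b ON a.dept_id = b.id

Result:
name   | department
-------+-----------
Olivia | HR        
Bob    | Product   
Rosa   | HR        
Chris  | Product   


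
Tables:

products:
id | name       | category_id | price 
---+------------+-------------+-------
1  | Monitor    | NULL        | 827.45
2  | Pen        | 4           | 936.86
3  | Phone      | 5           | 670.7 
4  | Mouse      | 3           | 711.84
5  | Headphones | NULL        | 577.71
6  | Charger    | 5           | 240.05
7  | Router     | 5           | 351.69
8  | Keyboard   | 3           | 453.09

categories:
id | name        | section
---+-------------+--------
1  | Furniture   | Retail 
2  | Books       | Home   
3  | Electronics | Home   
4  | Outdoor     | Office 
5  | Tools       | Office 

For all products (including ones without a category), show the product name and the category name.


LEFT JOIN keeps every row from products (the left table); where category_id has no match in categories, the category columns become NULL. Walk through each product:
  - product 1 (Monitor): category_id=NULL, no match -> kept with NULL
  - product 2 (Pen): category_id=4 -> matches Outdoor
  - product 3 (Phone): category_id=5 -> matches Tools
  - product 4 (Mouse): category_id=3 -> matches Electronics
  - product 5 (Headphones): category_id=NULL, no match -> kept with NULL
  - product 6 (Charger): category_id=5 -> matches Tools
  - product 7 (Router): category_id=5 -> matches Tools
  - product 8 (Keyboard): category_id=3 -> matches Electronics
All 8 rows appear; 2 have NULL category.

SQL:
SELECT a.name, b.name AS category
FROM products a
LEFT JOIN categories b ON a.category_id = b.id

Result:
name       | category   
-----------+------------
Monitor    | NULL       
Pen        | Outdoor    
Phone      | Tools      
Mouse      | Electronics
Headphones | NULL       
Charger    | Tools      
Router     | Tools      
Keyboard   | Electronics
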